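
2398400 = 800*2998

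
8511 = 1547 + 6964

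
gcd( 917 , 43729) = 7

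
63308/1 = 63308=63308.00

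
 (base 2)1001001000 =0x248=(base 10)584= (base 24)108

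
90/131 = 90/131 = 0.69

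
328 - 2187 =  -1859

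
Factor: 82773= 3^2 * 17^1*541^1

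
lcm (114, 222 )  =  4218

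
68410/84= 34205/42= 814.40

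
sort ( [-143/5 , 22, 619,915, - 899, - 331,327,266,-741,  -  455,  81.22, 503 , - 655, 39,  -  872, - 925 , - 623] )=[ - 925 , - 899, - 872,  -  741,-655 , - 623, - 455, - 331, - 143/5,  22,  39,  81.22, 266,327,503,619,915]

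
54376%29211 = 25165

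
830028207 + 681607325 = 1511635532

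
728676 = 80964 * 9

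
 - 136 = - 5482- - 5346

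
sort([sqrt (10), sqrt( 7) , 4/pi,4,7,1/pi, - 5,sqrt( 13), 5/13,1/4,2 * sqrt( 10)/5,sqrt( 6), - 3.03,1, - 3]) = [  -  5, - 3.03,  -  3,1/4,1/pi, 5/13, 1,2*sqrt( 10)/5,4/pi,sqrt(6),sqrt(7),sqrt( 10), sqrt( 13),  4,7]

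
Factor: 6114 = 2^1 * 3^1* 1019^1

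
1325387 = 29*45703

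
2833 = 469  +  2364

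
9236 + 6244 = 15480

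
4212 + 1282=5494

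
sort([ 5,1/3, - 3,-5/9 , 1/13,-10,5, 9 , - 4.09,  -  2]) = [ - 10,-4.09, - 3,-2, - 5/9,1/13,  1/3,5, 5 , 9]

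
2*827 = 1654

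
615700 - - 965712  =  1581412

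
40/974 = 20/487 = 0.04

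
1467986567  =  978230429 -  - 489756138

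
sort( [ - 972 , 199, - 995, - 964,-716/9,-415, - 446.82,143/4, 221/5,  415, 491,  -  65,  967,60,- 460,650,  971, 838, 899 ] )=[ -995,-972, - 964, - 460,  -  446.82,-415, - 716/9,-65,143/4,221/5,60,199,415, 491, 650,838,899 , 967,971] 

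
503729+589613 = 1093342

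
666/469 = 666/469 = 1.42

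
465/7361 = 465/7361  =  0.06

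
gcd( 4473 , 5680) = 71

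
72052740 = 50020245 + 22032495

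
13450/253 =13450/253=53.16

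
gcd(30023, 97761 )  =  1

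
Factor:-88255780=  - 2^2*5^1 * 41^1 * 43^1*2503^1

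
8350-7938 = 412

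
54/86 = 27/43 = 0.63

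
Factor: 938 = 2^1*7^1*67^1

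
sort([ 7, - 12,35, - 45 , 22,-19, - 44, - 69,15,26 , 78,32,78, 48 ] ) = [ - 69, - 45, - 44, - 19, - 12, 7, 15, 22 , 26,  32,35,  48 , 78  ,  78]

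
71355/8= 71355/8 = 8919.38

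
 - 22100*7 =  - 154700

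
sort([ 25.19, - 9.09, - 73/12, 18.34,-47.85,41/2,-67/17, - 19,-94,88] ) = [ - 94,- 47.85, - 19, - 9.09,-73/12 ,-67/17, 18.34,41/2,25.19 , 88]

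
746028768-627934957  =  118093811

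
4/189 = 4/189 = 0.02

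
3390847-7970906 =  - 4580059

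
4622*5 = 23110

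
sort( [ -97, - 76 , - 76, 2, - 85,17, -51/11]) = [ - 97,  -  85, - 76,-76, - 51/11, 2,17 ] 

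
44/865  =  44/865 = 0.05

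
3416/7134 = 1708/3567 = 0.48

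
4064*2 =8128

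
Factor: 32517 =3^2*3613^1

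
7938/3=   2646 = 2646.00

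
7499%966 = 737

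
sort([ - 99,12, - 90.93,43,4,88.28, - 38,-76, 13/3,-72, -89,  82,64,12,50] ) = [-99, - 90.93, - 89,  -  76, - 72, - 38,4,13/3, 12,12 , 43,50,  64,  82,88.28 ]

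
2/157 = 2/157=0.01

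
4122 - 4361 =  -239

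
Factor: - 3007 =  - 31^1*97^1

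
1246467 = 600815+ 645652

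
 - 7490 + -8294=- 15784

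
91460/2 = 45730 = 45730.00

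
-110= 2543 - 2653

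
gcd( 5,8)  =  1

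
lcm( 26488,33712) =370832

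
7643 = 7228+415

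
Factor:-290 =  - 2^1*5^1*29^1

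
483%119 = 7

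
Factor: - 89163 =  - 3^2*9907^1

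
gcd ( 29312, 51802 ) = 2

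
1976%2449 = 1976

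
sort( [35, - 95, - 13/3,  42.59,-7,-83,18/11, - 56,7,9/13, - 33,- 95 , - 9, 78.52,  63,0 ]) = [ - 95, - 95,-83, - 56, - 33, - 9 , -7, - 13/3, 0, 9/13,  18/11, 7 , 35, 42.59, 63, 78.52] 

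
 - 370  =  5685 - 6055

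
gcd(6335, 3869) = 1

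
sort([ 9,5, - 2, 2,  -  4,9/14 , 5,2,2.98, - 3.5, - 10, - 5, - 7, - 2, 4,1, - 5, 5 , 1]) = [ - 10 , - 7, - 5, - 5, - 4, - 3.5, - 2, - 2,9/14 , 1, 1, 2 , 2, 2.98,4,  5,5, 5,  9 ] 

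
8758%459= 37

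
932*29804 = 27777328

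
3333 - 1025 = 2308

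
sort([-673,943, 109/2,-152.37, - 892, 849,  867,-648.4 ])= [ -892,- 673, - 648.4,- 152.37, 109/2, 849,867,943 ] 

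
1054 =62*17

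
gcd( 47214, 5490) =1098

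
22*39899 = 877778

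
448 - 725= -277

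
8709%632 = 493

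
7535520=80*94194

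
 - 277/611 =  - 277/611 = -  0.45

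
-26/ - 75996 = 13/37998 = 0.00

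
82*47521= 3896722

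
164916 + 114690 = 279606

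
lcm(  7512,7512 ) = 7512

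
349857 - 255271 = 94586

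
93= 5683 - 5590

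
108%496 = 108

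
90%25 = 15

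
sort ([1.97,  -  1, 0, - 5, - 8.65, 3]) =[- 8.65, - 5, - 1,  0,1.97,3 ] 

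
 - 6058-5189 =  - 11247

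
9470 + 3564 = 13034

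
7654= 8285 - 631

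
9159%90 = 69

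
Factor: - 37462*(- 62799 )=2352576138 = 2^1*3^1*11^2*173^1 * 18731^1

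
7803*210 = 1638630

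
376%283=93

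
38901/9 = 12967/3 = 4322.33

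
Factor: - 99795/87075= -3^(- 3) * 5^(  -  1)*43^(-1)*6653^1=-6653/5805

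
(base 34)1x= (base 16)43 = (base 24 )2J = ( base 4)1003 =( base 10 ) 67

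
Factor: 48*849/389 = 40752/389  =  2^4*3^2*283^1*389^( - 1)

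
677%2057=677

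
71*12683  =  900493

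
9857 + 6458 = 16315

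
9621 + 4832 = 14453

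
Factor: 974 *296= 288304 = 2^4*37^1*  487^1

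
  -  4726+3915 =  - 811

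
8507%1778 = 1395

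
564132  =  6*94022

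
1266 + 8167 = 9433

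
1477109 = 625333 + 851776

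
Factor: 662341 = 53^1*12497^1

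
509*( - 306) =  - 155754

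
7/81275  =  7/81275 =0.00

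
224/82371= 224/82371 = 0.00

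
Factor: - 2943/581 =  - 3^3*7^( - 1 )*83^( - 1 )*109^1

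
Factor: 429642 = 2^1*3^2*23869^1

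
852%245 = 117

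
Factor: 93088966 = 2^1*37^1*1257959^1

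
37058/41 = 37058/41 = 903.85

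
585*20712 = 12116520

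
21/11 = 21/11= 1.91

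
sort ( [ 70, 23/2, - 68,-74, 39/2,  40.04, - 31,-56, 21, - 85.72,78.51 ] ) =[ - 85.72, - 74, - 68, - 56, - 31, 23/2, 39/2, 21, 40.04,70,  78.51] 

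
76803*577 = 44315331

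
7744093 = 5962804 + 1781289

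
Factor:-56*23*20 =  - 25760 = - 2^5*5^1*7^1*23^1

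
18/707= 18/707 = 0.03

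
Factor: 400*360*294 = 2^8*3^3*5^3*7^2 =42336000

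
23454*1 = 23454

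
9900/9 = 1100 = 1100.00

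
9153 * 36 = 329508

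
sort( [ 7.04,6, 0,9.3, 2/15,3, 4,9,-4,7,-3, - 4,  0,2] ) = [ - 4,-4,  -  3, 0,  0,2/15,2,3,4,6 , 7 , 7.04,  9, 9.3] 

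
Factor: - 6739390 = -2^1*5^1*7^1*43^1*2239^1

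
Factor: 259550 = 2^1* 5^2*29^1*179^1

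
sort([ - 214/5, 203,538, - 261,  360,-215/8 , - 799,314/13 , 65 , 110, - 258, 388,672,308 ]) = [ - 799, - 261,-258,  -  214/5,-215/8,314/13, 65, 110,203, 308,360, 388,538,672 ] 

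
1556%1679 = 1556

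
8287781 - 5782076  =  2505705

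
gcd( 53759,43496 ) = 1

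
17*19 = 323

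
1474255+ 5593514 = 7067769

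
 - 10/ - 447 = 10/447 = 0.02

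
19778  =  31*638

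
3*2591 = 7773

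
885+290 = 1175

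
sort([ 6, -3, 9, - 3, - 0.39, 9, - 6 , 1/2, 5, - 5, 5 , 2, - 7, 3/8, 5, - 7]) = [- 7,  -  7,-6, - 5, - 3,-3, - 0.39, 3/8, 1/2, 2,5, 5,5,6, 9,9]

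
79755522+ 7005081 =86760603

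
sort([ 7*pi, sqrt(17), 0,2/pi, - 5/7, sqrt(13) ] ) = [- 5/7, 0,  2/pi, sqrt ( 13), sqrt(17),7*pi] 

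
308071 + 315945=624016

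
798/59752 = 57/4268=0.01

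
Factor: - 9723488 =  - 2^5*303859^1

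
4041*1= 4041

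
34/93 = 34/93 = 0.37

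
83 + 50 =133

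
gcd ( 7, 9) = 1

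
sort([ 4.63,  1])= [ 1 , 4.63 ] 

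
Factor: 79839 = 3^3  *2957^1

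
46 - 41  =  5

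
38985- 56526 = - 17541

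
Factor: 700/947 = 2^2*5^2*7^1*947^ ( - 1 ) 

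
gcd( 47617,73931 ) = 1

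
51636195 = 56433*915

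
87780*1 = 87780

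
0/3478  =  0 = 0.00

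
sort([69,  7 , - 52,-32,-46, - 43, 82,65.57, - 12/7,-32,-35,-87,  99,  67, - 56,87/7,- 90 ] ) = [ - 90, - 87,  -  56,  -  52, - 46,-43, - 35,-32,-32,-12/7, 7, 87/7,65.57, 67, 69, 82, 99 ]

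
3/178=3/178 = 0.02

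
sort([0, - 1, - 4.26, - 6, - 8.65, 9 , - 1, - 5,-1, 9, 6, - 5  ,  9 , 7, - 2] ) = [ - 8.65,-6, - 5, - 5,- 4.26, - 2, - 1, - 1, - 1,0, 6,7, 9, 9, 9]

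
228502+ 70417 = 298919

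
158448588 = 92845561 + 65603027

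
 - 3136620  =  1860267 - 4996887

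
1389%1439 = 1389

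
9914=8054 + 1860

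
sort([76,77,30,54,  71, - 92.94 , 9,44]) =[- 92.94,9,  30, 44, 54,71,76,77]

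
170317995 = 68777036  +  101540959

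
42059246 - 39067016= 2992230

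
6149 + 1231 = 7380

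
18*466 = 8388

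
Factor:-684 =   -  2^2*3^2*19^1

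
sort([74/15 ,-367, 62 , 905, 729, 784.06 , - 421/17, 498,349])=[-367, - 421/17, 74/15,62,349,498, 729 , 784.06,905 ] 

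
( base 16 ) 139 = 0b100111001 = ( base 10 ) 313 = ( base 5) 2223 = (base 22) e5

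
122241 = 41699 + 80542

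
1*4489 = 4489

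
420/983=420/983  =  0.43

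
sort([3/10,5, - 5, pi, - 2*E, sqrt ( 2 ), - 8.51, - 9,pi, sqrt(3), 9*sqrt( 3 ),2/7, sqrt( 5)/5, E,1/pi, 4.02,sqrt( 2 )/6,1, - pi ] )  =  [ - 9,  -  8.51 ,-2  *E,- 5, - pi,sqrt( 2 )/6, 2/7 , 3/10,1/pi,sqrt ( 5 )/5, 1,sqrt(2) , sqrt( 3) , E, pi,  pi , 4.02,5,9*sqrt(3)]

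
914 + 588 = 1502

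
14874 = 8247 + 6627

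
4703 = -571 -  - 5274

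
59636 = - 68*( - 877)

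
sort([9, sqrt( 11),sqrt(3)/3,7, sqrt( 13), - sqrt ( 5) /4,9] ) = [-sqrt( 5)/4,  sqrt( 3)/3,sqrt( 11),sqrt(13),7 , 9,9]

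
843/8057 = 843/8057 = 0.10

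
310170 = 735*422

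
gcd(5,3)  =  1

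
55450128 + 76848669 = 132298797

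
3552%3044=508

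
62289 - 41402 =20887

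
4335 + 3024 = 7359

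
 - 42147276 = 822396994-864544270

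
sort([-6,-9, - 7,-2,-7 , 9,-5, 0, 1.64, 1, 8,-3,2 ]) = [ - 9,-7, - 7,-6, - 5,- 3, - 2,  0, 1,1.64,  2,8, 9]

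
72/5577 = 24/1859 = 0.01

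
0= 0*4479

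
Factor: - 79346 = -2^1*97^1*409^1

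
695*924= 642180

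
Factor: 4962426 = 2^1*3^1*7^2*16879^1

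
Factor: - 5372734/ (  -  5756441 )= 2^1*31^1*41^(- 1 ) * 193^1*449^1 * 140401^( - 1)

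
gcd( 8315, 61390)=5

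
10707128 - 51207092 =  - 40499964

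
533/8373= 533/8373 = 0.06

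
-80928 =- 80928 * 1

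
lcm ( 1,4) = 4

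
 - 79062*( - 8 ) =632496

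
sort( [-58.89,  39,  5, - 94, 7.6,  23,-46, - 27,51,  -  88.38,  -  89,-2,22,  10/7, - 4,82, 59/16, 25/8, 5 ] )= [ - 94, - 89,-88.38, -58.89,-46, - 27, - 4 ,- 2,  10/7,  25/8, 59/16, 5,5, 7.6, 22, 23, 39, 51, 82]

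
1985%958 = 69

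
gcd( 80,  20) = 20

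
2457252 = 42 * 58506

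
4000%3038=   962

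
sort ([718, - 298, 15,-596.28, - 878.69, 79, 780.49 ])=[ - 878.69, - 596.28, - 298,15, 79,718,780.49]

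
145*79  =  11455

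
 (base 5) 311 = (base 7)144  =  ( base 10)81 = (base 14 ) 5b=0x51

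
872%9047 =872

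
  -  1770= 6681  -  8451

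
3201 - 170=3031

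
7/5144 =7/5144 = 0.00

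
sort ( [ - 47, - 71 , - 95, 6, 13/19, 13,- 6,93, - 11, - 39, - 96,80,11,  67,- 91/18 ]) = [ - 96, - 95,  -  71, - 47, - 39, - 11, - 6,  -  91/18,13/19, 6 , 11, 13,67,80,93 ]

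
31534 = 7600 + 23934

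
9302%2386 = 2144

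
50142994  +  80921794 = 131064788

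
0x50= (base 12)68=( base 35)2a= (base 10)80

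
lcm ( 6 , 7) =42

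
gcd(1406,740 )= 74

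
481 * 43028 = 20696468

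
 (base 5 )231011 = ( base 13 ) 39b1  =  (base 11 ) 6226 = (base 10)8256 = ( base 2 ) 10000001000000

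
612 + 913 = 1525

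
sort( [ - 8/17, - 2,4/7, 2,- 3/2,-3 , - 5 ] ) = [ - 5, - 3, - 2, - 3/2, - 8/17,  4/7, 2 ] 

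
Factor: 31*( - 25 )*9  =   - 3^2*5^2*31^1 = - 6975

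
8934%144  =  6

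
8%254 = 8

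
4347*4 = 17388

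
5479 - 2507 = 2972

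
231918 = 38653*6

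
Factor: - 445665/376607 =- 3^1*5^1*7^ ( - 1)*37^1*67^( - 1) = - 555/469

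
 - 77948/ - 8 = 19487/2=9743.50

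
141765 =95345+46420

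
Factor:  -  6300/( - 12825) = 28/57 = 2^2*3^(-1)*7^1*19^( - 1 ) 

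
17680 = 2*8840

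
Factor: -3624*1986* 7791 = -2^4*3^3*7^2 * 53^1*151^1*331^1 = - 56073883824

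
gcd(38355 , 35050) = 5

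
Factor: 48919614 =2^1 * 3^1*59^1*138191^1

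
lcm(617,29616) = 29616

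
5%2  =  1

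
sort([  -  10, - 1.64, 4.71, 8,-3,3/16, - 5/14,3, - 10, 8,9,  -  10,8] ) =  [ - 10,  -  10, - 10,-3, - 1.64, - 5/14, 3/16, 3,  4.71,8,8,8,9]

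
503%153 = 44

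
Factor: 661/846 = 2^( - 1 ) * 3^(- 2)*47^(-1 )*661^1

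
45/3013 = 45/3013 = 0.01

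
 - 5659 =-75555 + 69896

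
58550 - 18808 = 39742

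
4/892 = 1/223 = 0.00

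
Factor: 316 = 2^2 * 79^1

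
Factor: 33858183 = 3^1 *193^1*58477^1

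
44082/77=572 + 38/77 =572.49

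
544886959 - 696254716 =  -151367757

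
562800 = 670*840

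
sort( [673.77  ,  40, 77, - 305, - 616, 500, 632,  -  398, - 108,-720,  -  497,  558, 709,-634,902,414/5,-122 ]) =[ -720,  -  634, - 616,  -  497,-398, - 305 ,  -  122, - 108,40, 77, 414/5, 500, 558 , 632, 673.77,709, 902]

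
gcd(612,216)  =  36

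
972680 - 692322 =280358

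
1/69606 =1/69606= 0.00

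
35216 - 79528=- 44312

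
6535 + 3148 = 9683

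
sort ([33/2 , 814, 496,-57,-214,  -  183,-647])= [-647,  -  214 ,-183,-57, 33/2, 496, 814 ] 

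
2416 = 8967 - 6551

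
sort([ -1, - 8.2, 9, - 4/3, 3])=[ - 8.2, - 4/3, - 1 , 3 , 9 ] 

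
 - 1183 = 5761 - 6944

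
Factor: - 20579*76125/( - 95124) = 522192125/31708 = 2^(-2)*5^3*7^1*13^1*29^1*1583^1 *7927^( - 1)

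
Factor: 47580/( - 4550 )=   -  366/35 = - 2^1*3^1*5^( - 1)*7^(-1 )*61^1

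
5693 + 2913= 8606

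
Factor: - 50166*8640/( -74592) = 2^2 * 3^4*5^1 * 7^(-1)*37^( - 1) * 929^1 = 1504980/259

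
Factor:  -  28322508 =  - 2^2*3^1 *67^1*35227^1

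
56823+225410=282233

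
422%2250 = 422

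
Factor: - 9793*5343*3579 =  - 3^2*7^1*13^1*137^1*1193^1*1399^1  =  -187267592421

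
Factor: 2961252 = 2^2*3^3 *7^1*3917^1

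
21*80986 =1700706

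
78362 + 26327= 104689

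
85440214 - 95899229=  - 10459015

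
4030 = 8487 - 4457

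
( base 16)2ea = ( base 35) lb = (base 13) 455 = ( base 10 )746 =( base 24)172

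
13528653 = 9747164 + 3781489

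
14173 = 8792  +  5381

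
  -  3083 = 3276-6359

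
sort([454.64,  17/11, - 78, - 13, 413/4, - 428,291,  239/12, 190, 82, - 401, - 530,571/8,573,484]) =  [-530 , - 428 ,  -  401, - 78,-13, 17/11,  239/12, 571/8, 82,  413/4,190,291,454.64,484,  573]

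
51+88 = 139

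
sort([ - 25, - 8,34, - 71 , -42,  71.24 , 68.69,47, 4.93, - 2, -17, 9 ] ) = [-71,-42, - 25, - 17, - 8 ,-2, 4.93,9,34, 47, 68.69,71.24] 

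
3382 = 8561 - 5179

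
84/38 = 42/19 = 2.21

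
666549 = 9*74061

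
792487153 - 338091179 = 454395974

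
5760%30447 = 5760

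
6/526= 3/263  =  0.01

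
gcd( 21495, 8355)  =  15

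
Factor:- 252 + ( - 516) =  - 2^8*3^1= - 768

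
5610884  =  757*7412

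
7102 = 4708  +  2394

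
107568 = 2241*48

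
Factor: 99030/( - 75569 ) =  - 2^1*3^1*5^1*13^ (  -  1)  *  3301^1* 5813^ ( - 1)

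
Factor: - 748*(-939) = 2^2*3^1*11^1 * 17^1 * 313^1= 702372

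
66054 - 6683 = 59371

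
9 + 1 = 10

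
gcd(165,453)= 3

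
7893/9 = 877 = 877.00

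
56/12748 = 14/3187 = 0.00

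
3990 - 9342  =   - 5352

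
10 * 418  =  4180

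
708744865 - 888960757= -180215892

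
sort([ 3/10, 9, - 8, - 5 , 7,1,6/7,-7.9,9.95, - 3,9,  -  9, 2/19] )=[ - 9, - 8, - 7.9, - 5, - 3,2/19,3/10, 6/7,  1, 7, 9,9,9.95]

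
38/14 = 19/7 = 2.71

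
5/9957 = 5/9957 =0.00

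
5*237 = 1185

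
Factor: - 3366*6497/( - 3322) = 994041/151 = 3^2*17^1*73^1*89^1*151^(- 1 ) 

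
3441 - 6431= -2990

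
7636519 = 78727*97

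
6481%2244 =1993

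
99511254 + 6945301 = 106456555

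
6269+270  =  6539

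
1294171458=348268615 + 945902843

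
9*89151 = 802359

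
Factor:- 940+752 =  - 2^2*47^1 = -188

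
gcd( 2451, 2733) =3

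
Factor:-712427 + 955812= 5^1*48677^1=243385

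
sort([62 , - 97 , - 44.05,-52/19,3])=[ - 97, - 44.05, - 52/19, 3 , 62]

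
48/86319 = 16/28773 = 0.00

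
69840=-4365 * ( - 16)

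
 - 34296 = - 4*8574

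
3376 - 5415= - 2039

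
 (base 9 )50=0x2D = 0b101101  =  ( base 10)45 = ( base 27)1i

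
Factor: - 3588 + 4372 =784=2^4 * 7^2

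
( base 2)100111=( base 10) 39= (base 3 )1110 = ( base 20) 1j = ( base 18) 23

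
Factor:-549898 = -2^1 *19^1*29^1*499^1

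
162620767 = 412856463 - 250235696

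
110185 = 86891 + 23294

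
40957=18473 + 22484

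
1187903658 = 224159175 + 963744483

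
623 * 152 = 94696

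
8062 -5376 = 2686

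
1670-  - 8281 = 9951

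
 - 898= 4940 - 5838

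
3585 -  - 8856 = 12441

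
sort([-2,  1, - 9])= [ - 9,-2,1] 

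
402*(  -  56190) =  - 22588380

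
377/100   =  3 + 77/100  =  3.77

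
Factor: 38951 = 11^1*3541^1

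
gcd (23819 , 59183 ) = 1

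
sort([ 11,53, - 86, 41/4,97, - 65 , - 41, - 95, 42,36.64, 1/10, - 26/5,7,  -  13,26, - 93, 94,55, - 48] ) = [ - 95, - 93,- 86, - 65, - 48, - 41,-13, - 26/5,1/10,7,41/4, 11, 26,36.64, 42, 53,55,94 , 97]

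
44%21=2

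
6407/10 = 640 + 7/10 = 640.70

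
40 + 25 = 65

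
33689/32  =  1052 + 25/32 = 1052.78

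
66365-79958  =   - 13593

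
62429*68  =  4245172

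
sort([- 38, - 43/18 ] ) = [ - 38,-43/18] 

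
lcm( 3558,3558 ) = 3558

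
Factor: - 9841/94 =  - 2^(-1)*13^1*47^(-1)*757^1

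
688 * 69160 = 47582080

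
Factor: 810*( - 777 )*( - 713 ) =2^1*3^5*5^1*7^1*23^1*31^1*37^1 =448740810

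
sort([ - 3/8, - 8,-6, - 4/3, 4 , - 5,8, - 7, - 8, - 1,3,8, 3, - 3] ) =[- 8, -8 , - 7, - 6, - 5, - 3, - 4/3, - 1, - 3/8, 3, 3, 4, 8, 8 ] 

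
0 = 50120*0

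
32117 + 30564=62681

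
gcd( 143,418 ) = 11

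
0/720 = 0 = 0.00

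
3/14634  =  1/4878 = 0.00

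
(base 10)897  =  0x381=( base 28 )141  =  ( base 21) 20f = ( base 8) 1601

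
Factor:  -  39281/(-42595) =5^( -1)*7^(-1 )*11^1*1217^( - 1 )*3571^1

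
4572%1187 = 1011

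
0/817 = 0  =  0.00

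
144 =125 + 19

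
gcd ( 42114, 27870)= 6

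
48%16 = 0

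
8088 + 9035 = 17123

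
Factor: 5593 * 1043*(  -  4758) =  - 2^1 * 3^1 *7^2*13^1 * 17^1*  47^1 * 61^1 * 149^1=-27755788242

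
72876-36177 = 36699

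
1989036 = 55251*36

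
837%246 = 99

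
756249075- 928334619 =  - 172085544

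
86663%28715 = 518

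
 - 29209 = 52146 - 81355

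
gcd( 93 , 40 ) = 1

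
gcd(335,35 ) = 5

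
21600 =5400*4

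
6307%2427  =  1453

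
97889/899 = 97889/899 = 108.89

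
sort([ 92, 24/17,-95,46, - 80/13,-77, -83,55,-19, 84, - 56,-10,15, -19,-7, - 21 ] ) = [ - 95, - 83, - 77, - 56, - 21,-19,- 19,-10, - 7, - 80/13, 24/17, 15, 46, 55,84, 92]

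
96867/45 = 10763/5 = 2152.60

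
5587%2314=959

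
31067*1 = 31067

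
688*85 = 58480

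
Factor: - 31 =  - 31^1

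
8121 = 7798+323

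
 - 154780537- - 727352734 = 572572197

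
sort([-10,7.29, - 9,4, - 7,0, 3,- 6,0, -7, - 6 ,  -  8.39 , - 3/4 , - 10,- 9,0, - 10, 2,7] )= [- 10  , -10,  -  10, - 9, -9 , - 8.39,-7, - 7,-6,  -  6,-3/4, 0, 0,0,2, 3,4,7,7.29]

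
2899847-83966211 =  - 81066364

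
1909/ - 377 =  - 6+353/377 = -5.06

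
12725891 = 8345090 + 4380801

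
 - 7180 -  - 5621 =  - 1559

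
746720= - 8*(- 93340)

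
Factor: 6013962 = 2^1*3^2*29^1*41^1* 281^1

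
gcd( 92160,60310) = 10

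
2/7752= 1/3876 = 0.00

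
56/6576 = 7/822 = 0.01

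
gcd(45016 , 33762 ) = 11254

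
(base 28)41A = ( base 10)3174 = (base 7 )12153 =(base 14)122A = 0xc66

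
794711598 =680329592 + 114382006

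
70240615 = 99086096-28845481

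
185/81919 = 185/81919 = 0.00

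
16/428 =4/107 = 0.04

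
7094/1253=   7094/1253 = 5.66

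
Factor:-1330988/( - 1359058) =665494/679529= 2^1* 19^1*43^(-1 ) * 83^1*211^1*15803^ (-1 ) 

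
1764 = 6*294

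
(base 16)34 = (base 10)52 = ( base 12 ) 44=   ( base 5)202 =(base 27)1p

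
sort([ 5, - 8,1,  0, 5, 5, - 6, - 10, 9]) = [-10, - 8, - 6, 0, 1 , 5, 5, 5, 9 ]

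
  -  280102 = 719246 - 999348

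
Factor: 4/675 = 2^2*3^( - 3 ) * 5^( - 2 )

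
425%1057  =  425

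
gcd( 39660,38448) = 12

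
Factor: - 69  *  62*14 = - 2^2*3^1*7^1 * 23^1* 31^1 = - 59892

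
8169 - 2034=6135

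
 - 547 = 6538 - 7085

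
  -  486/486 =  - 1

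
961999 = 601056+360943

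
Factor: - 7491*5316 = -39822156 = -2^2*3^2*11^1* 227^1 * 443^1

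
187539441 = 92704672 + 94834769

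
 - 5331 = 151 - 5482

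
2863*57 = 163191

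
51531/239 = 215 + 146/239 = 215.61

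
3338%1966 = 1372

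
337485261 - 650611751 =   -  313126490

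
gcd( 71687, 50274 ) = 931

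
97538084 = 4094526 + 93443558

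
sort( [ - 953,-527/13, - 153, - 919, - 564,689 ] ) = [ - 953, - 919,-564,-153 , - 527/13, 689 ] 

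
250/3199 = 250/3199 = 0.08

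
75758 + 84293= 160051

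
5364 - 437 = 4927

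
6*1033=6198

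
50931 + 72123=123054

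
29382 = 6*4897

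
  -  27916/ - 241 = 115 + 201/241 = 115.83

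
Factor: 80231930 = 2^1 * 5^1 * 53^1 * 151381^1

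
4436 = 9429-4993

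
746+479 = 1225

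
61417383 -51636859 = 9780524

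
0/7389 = 0  =  0.00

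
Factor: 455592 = 2^3*3^1*41^1*463^1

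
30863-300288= - 269425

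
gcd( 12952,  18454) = 2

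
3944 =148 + 3796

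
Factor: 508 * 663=2^2*3^1 *13^1*17^1*127^1 = 336804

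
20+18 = 38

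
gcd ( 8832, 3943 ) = 1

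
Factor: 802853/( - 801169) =-43^1*733^( - 1)*1093^( - 1) *18671^1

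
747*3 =2241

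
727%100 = 27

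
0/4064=0 = 0.00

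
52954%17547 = 313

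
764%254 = 2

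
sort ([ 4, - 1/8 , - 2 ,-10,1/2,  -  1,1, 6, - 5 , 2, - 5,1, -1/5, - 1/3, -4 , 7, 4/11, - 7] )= [ - 10, - 7, - 5, - 5 , - 4 , - 2,-1,-1/3, - 1/5 , - 1/8,4/11,1/2,1,1 , 2,4,6,7 ] 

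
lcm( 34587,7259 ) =587979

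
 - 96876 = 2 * ( - 48438)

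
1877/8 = 234  +  5/8 = 234.62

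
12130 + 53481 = 65611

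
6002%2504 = 994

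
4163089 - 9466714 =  - 5303625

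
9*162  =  1458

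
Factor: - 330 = -2^1*3^1*5^1*11^1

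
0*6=0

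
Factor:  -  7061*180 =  - 1270980 = - 2^2*3^2*5^1*23^1* 307^1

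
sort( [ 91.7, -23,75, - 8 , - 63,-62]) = [-63,-62,  -  23, - 8 , 75,91.7]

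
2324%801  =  722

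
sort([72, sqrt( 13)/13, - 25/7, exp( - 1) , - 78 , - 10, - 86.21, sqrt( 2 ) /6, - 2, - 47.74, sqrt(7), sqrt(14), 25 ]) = [ - 86.21 , - 78, - 47.74, - 10, - 25/7, - 2,sqrt(  2)/6,sqrt( 13 ) /13, exp( - 1 ),sqrt(7), sqrt(14 ), 25,72 ] 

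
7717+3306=11023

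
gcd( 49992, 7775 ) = 1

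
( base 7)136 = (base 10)76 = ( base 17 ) 48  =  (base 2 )1001100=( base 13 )5b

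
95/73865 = 19/14773 = 0.00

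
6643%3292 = 59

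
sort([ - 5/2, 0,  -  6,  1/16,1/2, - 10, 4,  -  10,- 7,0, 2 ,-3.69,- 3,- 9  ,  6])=[- 10,-10, - 9, - 7,- 6 , - 3.69, - 3, - 5/2,0, 0 , 1/16, 1/2 , 2, 4, 6] 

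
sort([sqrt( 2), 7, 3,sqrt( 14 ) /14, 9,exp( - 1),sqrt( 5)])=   [sqrt(14 ) /14,exp( - 1 ), sqrt(2 ),sqrt( 5), 3,7,9]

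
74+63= 137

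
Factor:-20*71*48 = -68160  =  - 2^6*3^1*5^1*71^1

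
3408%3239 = 169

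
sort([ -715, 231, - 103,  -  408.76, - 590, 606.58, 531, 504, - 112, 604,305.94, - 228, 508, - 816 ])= [ - 816, -715,- 590, - 408.76 , -228,-112, - 103,231 , 305.94,  504,508, 531, 604, 606.58]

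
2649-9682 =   -  7033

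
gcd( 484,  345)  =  1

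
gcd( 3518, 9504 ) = 2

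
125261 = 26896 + 98365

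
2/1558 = 1/779 = 0.00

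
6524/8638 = 466/617 = 0.76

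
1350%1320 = 30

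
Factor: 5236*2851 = 14927836=   2^2*7^1*11^1*17^1*2851^1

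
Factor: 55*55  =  5^2*11^2 = 3025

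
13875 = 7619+6256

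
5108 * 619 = 3161852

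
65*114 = 7410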